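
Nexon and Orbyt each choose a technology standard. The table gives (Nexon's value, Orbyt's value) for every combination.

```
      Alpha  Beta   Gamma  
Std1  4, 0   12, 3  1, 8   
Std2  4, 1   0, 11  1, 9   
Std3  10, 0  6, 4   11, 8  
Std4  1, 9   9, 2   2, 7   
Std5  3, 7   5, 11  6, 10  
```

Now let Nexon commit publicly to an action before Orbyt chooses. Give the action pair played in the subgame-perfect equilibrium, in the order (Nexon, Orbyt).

(Std3, Gamma)

Backward induction with Nexon moving first.
- Std1 → Orbyt plays Gamma (best of 0, 3, 8); Nexon gets 1.
- Std2 → Orbyt plays Beta (best of 1, 11, 9); Nexon gets 0.
- Std3 → Orbyt plays Gamma (best of 0, 4, 8); Nexon gets 11.
- Std4 → Orbyt plays Alpha (best of 9, 2, 7); Nexon gets 1.
- Std5 → Orbyt plays Beta (best of 7, 11, 10); Nexon gets 5.
Among 1, 0, 11, 1, 5, the best is 11 at Std3. Subgame-perfect outcome: (Std3, Gamma) with payoffs (11, 8).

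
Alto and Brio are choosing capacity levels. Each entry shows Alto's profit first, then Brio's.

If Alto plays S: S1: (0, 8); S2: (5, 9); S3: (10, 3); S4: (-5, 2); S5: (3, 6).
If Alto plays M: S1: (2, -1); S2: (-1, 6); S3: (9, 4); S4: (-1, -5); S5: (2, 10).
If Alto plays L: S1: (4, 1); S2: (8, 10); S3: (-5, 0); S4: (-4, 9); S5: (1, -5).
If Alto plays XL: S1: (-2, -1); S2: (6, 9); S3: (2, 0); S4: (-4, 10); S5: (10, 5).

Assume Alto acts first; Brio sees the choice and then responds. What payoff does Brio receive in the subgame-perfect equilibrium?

Backward induction with Alto moving first.
- S: BR = S2, leader payoff 5.
- M: BR = S5, leader payoff 2.
- L: BR = S2, leader payoff 8.
- XL: BR = S4, leader payoff -4.
Maximizing over 5, 2, 8, -4, Alto chooses L. Subgame-perfect outcome: (L, S2) with payoffs (8, 10).

10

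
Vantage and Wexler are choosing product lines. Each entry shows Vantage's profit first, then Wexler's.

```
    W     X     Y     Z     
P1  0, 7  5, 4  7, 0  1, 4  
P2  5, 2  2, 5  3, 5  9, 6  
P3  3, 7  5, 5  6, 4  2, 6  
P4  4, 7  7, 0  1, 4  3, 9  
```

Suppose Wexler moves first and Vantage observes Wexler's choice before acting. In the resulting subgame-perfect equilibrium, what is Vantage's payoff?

9

Solve by backward induction (Wexler leads).
- W: BR = P2, leader payoff 2.
- X: BR = P4, leader payoff 0.
- Y: BR = P1, leader payoff 0.
- Z: BR = P2, leader payoff 6.
Wexler's induced payoffs are 2, 0, 0, 6, so Wexler commits to Z. Subgame-perfect outcome: (P2, Z) with payoffs (9, 6).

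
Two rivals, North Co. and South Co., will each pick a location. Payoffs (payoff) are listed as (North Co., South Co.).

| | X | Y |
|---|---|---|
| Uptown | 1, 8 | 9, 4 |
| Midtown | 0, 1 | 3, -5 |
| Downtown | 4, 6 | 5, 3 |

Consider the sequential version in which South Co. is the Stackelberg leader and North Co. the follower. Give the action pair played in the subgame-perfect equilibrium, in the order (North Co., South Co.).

(Downtown, X)

Solve by backward induction (South Co. leads).
- X: BR = Downtown, leader payoff 6.
- Y: BR = Uptown, leader payoff 4.
South Co.'s induced payoffs are 6, 4, so South Co. commits to X. Subgame-perfect outcome: (Downtown, X) with payoffs (4, 6).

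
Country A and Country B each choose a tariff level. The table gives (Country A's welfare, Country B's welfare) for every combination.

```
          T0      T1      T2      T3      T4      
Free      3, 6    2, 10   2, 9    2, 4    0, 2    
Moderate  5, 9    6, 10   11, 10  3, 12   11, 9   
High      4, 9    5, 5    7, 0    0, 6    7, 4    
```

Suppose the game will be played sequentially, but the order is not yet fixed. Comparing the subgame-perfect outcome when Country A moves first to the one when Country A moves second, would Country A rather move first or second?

If Country A leads: Country B's best replies are Free→T1, Moderate→T3, High→T0; Country A's induced payoffs 2, 3, 4; outcome (High, T0), payoffs (4, 9).
If Country B leads: Country A's best replies are T0→Moderate, T1→Moderate, T2→Moderate, T3→Moderate, T4→Moderate; Country B's induced payoffs 9, 10, 10, 12, 9; outcome (Moderate, T3), payoffs (3, 12).
Country A gets 4 moving first and 3 moving second, so Country A prefers to move first.

first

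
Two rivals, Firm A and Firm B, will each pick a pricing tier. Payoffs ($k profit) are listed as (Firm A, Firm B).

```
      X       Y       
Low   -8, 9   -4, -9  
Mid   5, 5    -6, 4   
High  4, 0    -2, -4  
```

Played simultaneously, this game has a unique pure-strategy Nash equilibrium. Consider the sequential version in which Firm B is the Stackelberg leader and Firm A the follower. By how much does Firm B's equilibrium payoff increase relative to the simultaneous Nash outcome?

0

Backward induction with Firm B moving first.
- X: Firm A compares -8, 5, 4 and picks Mid; Firm B would get 5.
- Y: Firm A compares -4, -6, -2 and picks High; Firm B would get -4.
Firm B's induced payoffs are 5, -4, so Firm B commits to X. Subgame-perfect outcome: (Mid, X) with payoffs (5, 5).
For the simultaneous game, intersect best replies.
Firm A's best replies: X→Mid; Y→High.
Firm B's best replies: Low→X; Mid→X; High→X.
The unique mutual best reply is (Mid, X), giving (5, 5).
Firm B's commitment gain: 5 − 5 = 0.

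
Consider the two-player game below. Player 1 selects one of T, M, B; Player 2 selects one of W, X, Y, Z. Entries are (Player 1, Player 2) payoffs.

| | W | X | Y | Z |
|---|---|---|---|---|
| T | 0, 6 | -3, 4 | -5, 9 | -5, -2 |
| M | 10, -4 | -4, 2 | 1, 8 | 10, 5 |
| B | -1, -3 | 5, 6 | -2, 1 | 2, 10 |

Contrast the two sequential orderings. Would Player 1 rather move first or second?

If Player 1 leads: Player 2's best replies are T→Y, M→Y, B→Z; Player 1's induced payoffs -5, 1, 2; outcome (B, Z), payoffs (2, 10).
If Player 2 leads: Player 1's best replies are W→M, X→B, Y→M, Z→M; Player 2's induced payoffs -4, 6, 8, 5; outcome (M, Y), payoffs (1, 8).
Player 1 gets 2 moving first and 1 moving second, so Player 1 prefers to move first.

first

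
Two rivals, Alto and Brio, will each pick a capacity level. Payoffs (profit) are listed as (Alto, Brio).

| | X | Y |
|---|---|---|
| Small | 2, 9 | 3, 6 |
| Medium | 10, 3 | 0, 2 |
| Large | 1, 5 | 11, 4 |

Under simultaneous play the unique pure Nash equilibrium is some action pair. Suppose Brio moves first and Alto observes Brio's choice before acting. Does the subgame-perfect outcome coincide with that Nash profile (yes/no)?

no

Alto best-responds to each possible Brio move:
- X: BR = Medium, leader payoff 3.
- Y: BR = Large, leader payoff 4.
Maximizing over 3, 4, Brio chooses Y. Subgame-perfect outcome: (Large, Y) with payoffs (11, 4).
For the simultaneous game, intersect best replies.
Alto's best replies: X→Medium; Y→Large.
Brio's best replies: Small→X; Medium→X; Large→X.
The unique mutual best reply is (Medium, X), giving (10, 3).
Sequential outcome (Large, Y) differs from the Nash profile (Medium, X).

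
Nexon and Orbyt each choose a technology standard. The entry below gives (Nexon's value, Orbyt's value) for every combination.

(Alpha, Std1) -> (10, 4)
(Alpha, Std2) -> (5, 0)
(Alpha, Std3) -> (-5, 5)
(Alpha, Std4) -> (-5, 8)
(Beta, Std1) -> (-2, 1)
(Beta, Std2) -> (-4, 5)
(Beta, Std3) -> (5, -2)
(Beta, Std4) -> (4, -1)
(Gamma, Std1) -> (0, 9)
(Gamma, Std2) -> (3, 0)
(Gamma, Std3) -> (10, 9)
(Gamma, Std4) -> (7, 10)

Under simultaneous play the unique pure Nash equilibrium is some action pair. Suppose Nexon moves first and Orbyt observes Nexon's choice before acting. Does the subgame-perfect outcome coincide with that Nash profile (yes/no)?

yes

Backward induction with Nexon moving first.
- Alpha: BR = Std4, leader payoff -5.
- Beta: BR = Std2, leader payoff -4.
- Gamma: BR = Std4, leader payoff 7.
Maximizing over -5, -4, 7, Nexon chooses Gamma. Subgame-perfect outcome: (Gamma, Std4) with payoffs (7, 10).
Under simultaneous play:
Nexon's best replies: Std1→Alpha; Std2→Alpha; Std3→Gamma; Std4→Gamma.
Orbyt's best replies: Alpha→Std4; Beta→Std2; Gamma→Std4.
Only (Gamma, Std4) has each player best-responding; Nash payoffs (7, 10).
Sequential outcome (Gamma, Std4) coincides with the Nash profile (Gamma, Std4).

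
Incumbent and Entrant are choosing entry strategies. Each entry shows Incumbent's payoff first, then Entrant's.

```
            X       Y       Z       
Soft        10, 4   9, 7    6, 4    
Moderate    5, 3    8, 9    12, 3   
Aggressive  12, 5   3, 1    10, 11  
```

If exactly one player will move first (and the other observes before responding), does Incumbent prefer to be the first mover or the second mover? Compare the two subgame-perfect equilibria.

first

If Incumbent leads: Entrant's best replies are Soft→Y, Moderate→Y, Aggressive→Z; Incumbent's induced payoffs 9, 8, 10; outcome (Aggressive, Z), payoffs (10, 11).
If Entrant leads: Incumbent's best replies are X→Aggressive, Y→Soft, Z→Moderate; Entrant's induced payoffs 5, 7, 3; outcome (Soft, Y), payoffs (9, 7).
Incumbent gets 10 moving first and 9 moving second, so Incumbent prefers to move first.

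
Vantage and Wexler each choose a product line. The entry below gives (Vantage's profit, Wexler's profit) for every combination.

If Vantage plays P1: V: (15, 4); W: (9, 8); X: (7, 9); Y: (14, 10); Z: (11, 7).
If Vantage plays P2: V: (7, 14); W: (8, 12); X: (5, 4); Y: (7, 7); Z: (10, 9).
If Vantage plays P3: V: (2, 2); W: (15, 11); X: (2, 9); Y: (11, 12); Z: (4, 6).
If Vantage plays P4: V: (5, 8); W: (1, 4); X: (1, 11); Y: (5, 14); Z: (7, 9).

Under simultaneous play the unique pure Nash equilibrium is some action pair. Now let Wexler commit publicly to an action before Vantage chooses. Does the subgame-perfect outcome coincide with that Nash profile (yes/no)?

Work backward from Vantage's decision.
- V: Vantage compares 15, 7, 2, 5 and picks P1; Wexler would get 4.
- W: Vantage compares 9, 8, 15, 1 and picks P3; Wexler would get 11.
- X: Vantage compares 7, 5, 2, 1 and picks P1; Wexler would get 9.
- Y: Vantage compares 14, 7, 11, 5 and picks P1; Wexler would get 10.
- Z: Vantage compares 11, 10, 4, 7 and picks P1; Wexler would get 7.
Among 4, 11, 9, 10, 7, the best is 11 at W. Subgame-perfect outcome: (P3, W) with payoffs (15, 11).
Now find the simultaneous Nash equilibrium.
Vantage's best replies: V→P1; W→P3; X→P1; Y→P1; Z→P1.
Wexler's best replies: P1→Y; P2→V; P3→Y; P4→Y.
Only (P1, Y) has each player best-responding; Nash payoffs (14, 10).
Sequential outcome (P3, W) differs from the Nash profile (P1, Y).

no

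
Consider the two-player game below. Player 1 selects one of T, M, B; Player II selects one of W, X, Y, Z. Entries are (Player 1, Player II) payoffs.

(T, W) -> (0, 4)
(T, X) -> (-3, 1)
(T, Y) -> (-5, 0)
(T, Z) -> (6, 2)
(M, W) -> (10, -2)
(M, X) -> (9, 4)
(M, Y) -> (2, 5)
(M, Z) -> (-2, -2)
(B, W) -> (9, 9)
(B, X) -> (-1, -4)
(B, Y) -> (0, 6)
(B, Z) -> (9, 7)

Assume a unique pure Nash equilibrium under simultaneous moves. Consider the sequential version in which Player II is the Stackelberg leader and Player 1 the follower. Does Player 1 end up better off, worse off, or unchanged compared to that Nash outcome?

Work backward from Player 1's decision.
- W: Player 1 compares 0, 10, 9 and picks M; Player II would get -2.
- X: Player 1 compares -3, 9, -1 and picks M; Player II would get 4.
- Y: Player 1 compares -5, 2, 0 and picks M; Player II would get 5.
- Z: Player 1 compares 6, -2, 9 and picks B; Player II would get 7.
Among -2, 4, 5, 7, the best is 7 at Z. Subgame-perfect outcome: (B, Z) with payoffs (9, 7).
For the simultaneous game, intersect best replies.
Player 1's best replies: W→M; X→M; Y→M; Z→B.
Player II's best replies: T→W; M→Y; B→W.
The unique mutual best reply is (M, Y), giving (2, 5).
Player 1 earns 9 sequentially versus 2 at the Nash outcome: better off.

better off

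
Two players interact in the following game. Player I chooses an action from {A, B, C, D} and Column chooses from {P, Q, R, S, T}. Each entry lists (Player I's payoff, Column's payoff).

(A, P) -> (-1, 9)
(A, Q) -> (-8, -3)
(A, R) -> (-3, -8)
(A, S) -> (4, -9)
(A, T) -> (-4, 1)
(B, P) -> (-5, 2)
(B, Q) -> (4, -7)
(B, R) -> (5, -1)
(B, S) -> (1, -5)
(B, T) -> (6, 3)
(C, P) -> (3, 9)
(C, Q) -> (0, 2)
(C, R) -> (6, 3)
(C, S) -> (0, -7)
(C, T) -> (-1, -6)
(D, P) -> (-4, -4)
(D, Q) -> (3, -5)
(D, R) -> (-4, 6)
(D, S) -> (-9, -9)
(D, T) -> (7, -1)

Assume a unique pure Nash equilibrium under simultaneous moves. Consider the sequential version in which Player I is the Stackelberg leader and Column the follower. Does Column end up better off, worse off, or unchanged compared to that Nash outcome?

Solve by backward induction (Player I leads).
- A: Column compares 9, -3, -8, -9, 1 and picks P; Player I would get -1.
- B: Column compares 2, -7, -1, -5, 3 and picks T; Player I would get 6.
- C: Column compares 9, 2, 3, -7, -6 and picks P; Player I would get 3.
- D: Column compares -4, -5, 6, -9, -1 and picks R; Player I would get -4.
Maximizing over -1, 6, 3, -4, Player I chooses B. Subgame-perfect outcome: (B, T) with payoffs (6, 3).
Under simultaneous play:
Player I's best replies: P→C; Q→B; R→C; S→A; T→D.
Column's best replies: A→P; B→T; C→P; D→R.
Only (C, P) has each player best-responding; Nash payoffs (3, 9).
Column earns 3 sequentially versus 9 at the Nash outcome: worse off.

worse off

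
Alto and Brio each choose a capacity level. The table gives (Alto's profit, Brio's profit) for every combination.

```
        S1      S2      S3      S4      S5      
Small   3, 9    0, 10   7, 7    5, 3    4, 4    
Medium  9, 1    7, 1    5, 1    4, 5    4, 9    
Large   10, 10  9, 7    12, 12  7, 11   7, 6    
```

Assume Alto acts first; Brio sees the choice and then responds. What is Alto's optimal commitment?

Large

Backward induction with Alto moving first.
- Small → Brio plays S2 (best of 9, 10, 7, 3, 4); Alto gets 0.
- Medium → Brio plays S5 (best of 1, 1, 1, 5, 9); Alto gets 4.
- Large → Brio plays S3 (best of 10, 7, 12, 11, 6); Alto gets 12.
Among 0, 4, 12, the best is 12 at Large. Subgame-perfect outcome: (Large, S3) with payoffs (12, 12).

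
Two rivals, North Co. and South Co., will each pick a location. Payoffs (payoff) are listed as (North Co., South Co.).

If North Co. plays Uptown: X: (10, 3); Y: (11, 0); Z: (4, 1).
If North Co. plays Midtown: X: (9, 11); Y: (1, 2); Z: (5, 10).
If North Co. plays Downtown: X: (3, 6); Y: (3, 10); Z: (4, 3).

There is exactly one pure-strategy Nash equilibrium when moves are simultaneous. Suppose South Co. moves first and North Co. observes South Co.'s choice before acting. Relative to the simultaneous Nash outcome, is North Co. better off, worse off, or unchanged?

Work backward from North Co.'s decision.
- X: BR = Uptown, leader payoff 3.
- Y: BR = Uptown, leader payoff 0.
- Z: BR = Midtown, leader payoff 10.
South Co.'s induced payoffs are 3, 0, 10, so South Co. commits to Z. Subgame-perfect outcome: (Midtown, Z) with payoffs (5, 10).
Under simultaneous play:
North Co.'s best replies: X→Uptown; Y→Uptown; Z→Midtown.
South Co.'s best replies: Uptown→X; Midtown→X; Downtown→Y.
The unique mutual best reply is (Uptown, X), giving (10, 3).
North Co. earns 5 sequentially versus 10 at the Nash outcome: worse off.

worse off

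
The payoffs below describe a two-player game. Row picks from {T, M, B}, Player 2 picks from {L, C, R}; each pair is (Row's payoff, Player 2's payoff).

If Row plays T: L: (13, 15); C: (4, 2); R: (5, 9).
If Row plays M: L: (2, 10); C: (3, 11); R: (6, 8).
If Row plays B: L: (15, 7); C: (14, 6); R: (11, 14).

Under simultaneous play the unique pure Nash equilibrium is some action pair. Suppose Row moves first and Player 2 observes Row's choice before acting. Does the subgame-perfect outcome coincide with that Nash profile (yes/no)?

Solve by backward induction (Row leads).
- T: Player 2 compares 15, 2, 9 and picks L; Row would get 13.
- M: Player 2 compares 10, 11, 8 and picks C; Row would get 3.
- B: Player 2 compares 7, 6, 14 and picks R; Row would get 11.
Row's induced payoffs are 13, 3, 11, so Row commits to T. Subgame-perfect outcome: (T, L) with payoffs (13, 15).
Under simultaneous play:
Row's best replies: L→B; C→B; R→B.
Player 2's best replies: T→L; M→C; B→R.
The unique mutual best reply is (B, R), giving (11, 14).
Sequential outcome (T, L) differs from the Nash profile (B, R).

no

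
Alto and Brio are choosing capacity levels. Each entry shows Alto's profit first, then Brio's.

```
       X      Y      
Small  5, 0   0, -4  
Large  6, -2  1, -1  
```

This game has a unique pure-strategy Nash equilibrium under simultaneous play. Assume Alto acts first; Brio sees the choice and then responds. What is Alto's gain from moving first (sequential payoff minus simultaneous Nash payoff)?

Brio best-responds to each possible Alto move:
- Small → Brio plays X (best of 0, -4); Alto gets 5.
- Large → Brio plays Y (best of -2, -1); Alto gets 1.
Alto's induced payoffs are 5, 1, so Alto commits to Small. Subgame-perfect outcome: (Small, X) with payoffs (5, 0).
Under simultaneous play:
Alto's best replies: X→Large; Y→Large.
Brio's best replies: Small→X; Large→Y.
Only (Large, Y) has each player best-responding; Nash payoffs (1, -1).
Alto's commitment gain: 5 − 1 = 4.

4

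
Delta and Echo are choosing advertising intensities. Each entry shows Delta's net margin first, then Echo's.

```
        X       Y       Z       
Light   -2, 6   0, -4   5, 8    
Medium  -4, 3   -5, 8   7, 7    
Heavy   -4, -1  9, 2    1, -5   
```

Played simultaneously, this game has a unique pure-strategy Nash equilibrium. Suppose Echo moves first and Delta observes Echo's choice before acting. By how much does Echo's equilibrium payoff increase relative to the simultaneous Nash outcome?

Delta best-responds to each possible Echo move:
- X → Delta plays Light (best of -2, -4, -4); Echo gets 6.
- Y → Delta plays Heavy (best of 0, -5, 9); Echo gets 2.
- Z → Delta plays Medium (best of 5, 7, 1); Echo gets 7.
Echo's induced payoffs are 6, 2, 7, so Echo commits to Z. Subgame-perfect outcome: (Medium, Z) with payoffs (7, 7).
Under simultaneous play:
Delta's best replies: X→Light; Y→Heavy; Z→Medium.
Echo's best replies: Light→Z; Medium→Y; Heavy→Y.
The unique mutual best reply is (Heavy, Y), giving (9, 2).
Echo's commitment gain: 7 − 2 = 5.

5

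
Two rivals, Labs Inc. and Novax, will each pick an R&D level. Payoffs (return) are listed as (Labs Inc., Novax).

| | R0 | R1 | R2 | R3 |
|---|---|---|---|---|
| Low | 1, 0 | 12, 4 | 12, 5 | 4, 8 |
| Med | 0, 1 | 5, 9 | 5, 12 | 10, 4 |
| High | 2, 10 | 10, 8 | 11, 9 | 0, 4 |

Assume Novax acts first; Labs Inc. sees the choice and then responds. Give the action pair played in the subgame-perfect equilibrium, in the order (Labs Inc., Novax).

(High, R0)

Labs Inc. best-responds to each possible Novax move:
- R0 → Labs Inc. plays High (best of 1, 0, 2); Novax gets 10.
- R1 → Labs Inc. plays Low (best of 12, 5, 10); Novax gets 4.
- R2 → Labs Inc. plays Low (best of 12, 5, 11); Novax gets 5.
- R3 → Labs Inc. plays Med (best of 4, 10, 0); Novax gets 4.
Novax's induced payoffs are 10, 4, 5, 4, so Novax commits to R0. Subgame-perfect outcome: (High, R0) with payoffs (2, 10).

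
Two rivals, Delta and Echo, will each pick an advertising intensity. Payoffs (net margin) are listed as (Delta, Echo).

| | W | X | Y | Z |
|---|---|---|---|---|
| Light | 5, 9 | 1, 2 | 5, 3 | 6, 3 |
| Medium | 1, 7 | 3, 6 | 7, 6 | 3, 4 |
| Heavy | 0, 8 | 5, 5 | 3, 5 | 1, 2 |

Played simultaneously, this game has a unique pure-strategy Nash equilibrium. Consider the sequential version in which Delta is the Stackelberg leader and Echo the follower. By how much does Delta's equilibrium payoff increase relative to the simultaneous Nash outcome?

Backward induction with Delta moving first.
- Light → Echo plays W (best of 9, 2, 3, 3); Delta gets 5.
- Medium → Echo plays W (best of 7, 6, 6, 4); Delta gets 1.
- Heavy → Echo plays W (best of 8, 5, 5, 2); Delta gets 0.
Delta's induced payoffs are 5, 1, 0, so Delta commits to Light. Subgame-perfect outcome: (Light, W) with payoffs (5, 9).
Under simultaneous play:
Delta's best replies: W→Light; X→Heavy; Y→Medium; Z→Light.
Echo's best replies: Light→W; Medium→W; Heavy→W.
Only (Light, W) has each player best-responding; Nash payoffs (5, 9).
Delta's commitment gain: 5 − 5 = 0.

0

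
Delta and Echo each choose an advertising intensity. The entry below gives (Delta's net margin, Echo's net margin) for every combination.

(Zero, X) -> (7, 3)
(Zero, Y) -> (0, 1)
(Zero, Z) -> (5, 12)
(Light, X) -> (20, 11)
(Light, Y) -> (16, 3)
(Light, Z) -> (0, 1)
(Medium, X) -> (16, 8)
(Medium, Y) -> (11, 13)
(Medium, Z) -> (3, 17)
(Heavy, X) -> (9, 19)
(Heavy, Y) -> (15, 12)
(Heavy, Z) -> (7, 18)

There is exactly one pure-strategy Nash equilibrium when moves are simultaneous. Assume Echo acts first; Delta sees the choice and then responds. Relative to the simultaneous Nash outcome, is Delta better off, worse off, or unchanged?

Solve by backward induction (Echo leads).
- X: Delta compares 7, 20, 16, 9 and picks Light; Echo would get 11.
- Y: Delta compares 0, 16, 11, 15 and picks Light; Echo would get 3.
- Z: Delta compares 5, 0, 3, 7 and picks Heavy; Echo would get 18.
Maximizing over 11, 3, 18, Echo chooses Z. Subgame-perfect outcome: (Heavy, Z) with payoffs (7, 18).
Now find the simultaneous Nash equilibrium.
Delta's best replies: X→Light; Y→Light; Z→Heavy.
Echo's best replies: Zero→Z; Light→X; Medium→Z; Heavy→X.
The unique mutual best reply is (Light, X), giving (20, 11).
Delta earns 7 sequentially versus 20 at the Nash outcome: worse off.

worse off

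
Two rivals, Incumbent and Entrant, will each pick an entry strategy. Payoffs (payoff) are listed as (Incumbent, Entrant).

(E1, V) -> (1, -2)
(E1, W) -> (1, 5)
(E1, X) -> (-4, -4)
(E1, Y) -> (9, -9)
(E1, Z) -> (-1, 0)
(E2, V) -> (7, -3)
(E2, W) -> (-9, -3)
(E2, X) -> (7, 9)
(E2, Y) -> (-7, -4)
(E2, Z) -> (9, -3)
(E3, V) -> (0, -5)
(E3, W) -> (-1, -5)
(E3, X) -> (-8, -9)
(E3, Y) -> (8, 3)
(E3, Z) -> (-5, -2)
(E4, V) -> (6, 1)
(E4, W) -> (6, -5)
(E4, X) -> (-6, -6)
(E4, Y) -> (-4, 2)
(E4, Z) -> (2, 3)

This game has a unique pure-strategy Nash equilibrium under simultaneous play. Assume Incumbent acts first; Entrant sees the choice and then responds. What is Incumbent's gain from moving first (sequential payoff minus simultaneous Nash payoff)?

Solve by backward induction (Incumbent leads).
- E1 → Entrant plays W (best of -2, 5, -4, -9, 0); Incumbent gets 1.
- E2 → Entrant plays X (best of -3, -3, 9, -4, -3); Incumbent gets 7.
- E3 → Entrant plays Y (best of -5, -5, -9, 3, -2); Incumbent gets 8.
- E4 → Entrant plays Z (best of 1, -5, -6, 2, 3); Incumbent gets 2.
Incumbent's induced payoffs are 1, 7, 8, 2, so Incumbent commits to E3. Subgame-perfect outcome: (E3, Y) with payoffs (8, 3).
Under simultaneous play:
Incumbent's best replies: V→E2; W→E4; X→E2; Y→E1; Z→E2.
Entrant's best replies: E1→W; E2→X; E3→Y; E4→Z.
Only (E2, X) has each player best-responding; Nash payoffs (7, 9).
Incumbent's commitment gain: 8 − 7 = 1.

1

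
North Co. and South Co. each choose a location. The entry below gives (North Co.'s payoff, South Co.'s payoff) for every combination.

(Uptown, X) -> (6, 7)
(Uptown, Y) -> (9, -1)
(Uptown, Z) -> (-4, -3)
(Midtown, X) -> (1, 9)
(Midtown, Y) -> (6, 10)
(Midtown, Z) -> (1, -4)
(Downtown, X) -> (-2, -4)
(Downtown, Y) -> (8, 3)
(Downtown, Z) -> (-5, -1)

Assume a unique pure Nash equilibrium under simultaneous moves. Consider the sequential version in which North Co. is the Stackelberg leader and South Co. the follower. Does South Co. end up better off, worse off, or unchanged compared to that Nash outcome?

Solve by backward induction (North Co. leads).
- Uptown: BR = X, leader payoff 6.
- Midtown: BR = Y, leader payoff 6.
- Downtown: BR = Y, leader payoff 8.
North Co.'s induced payoffs are 6, 6, 8, so North Co. commits to Downtown. Subgame-perfect outcome: (Downtown, Y) with payoffs (8, 3).
Under simultaneous play:
North Co.'s best replies: X→Uptown; Y→Uptown; Z→Midtown.
South Co.'s best replies: Uptown→X; Midtown→Y; Downtown→Y.
Only (Uptown, X) has each player best-responding; Nash payoffs (6, 7).
South Co. earns 3 sequentially versus 7 at the Nash outcome: worse off.

worse off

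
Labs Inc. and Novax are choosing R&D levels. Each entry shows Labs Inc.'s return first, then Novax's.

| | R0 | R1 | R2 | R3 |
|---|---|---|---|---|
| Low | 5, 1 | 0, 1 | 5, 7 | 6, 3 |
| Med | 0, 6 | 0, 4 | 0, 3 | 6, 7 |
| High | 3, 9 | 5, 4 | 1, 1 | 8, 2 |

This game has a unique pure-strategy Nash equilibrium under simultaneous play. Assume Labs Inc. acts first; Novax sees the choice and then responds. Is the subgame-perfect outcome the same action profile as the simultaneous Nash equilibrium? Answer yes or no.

Work backward from Novax's decision.
- Low → Novax plays R2 (best of 1, 1, 7, 3); Labs Inc. gets 5.
- Med → Novax plays R3 (best of 6, 4, 3, 7); Labs Inc. gets 6.
- High → Novax plays R0 (best of 9, 4, 1, 2); Labs Inc. gets 3.
Among 5, 6, 3, the best is 6 at Med. Subgame-perfect outcome: (Med, R3) with payoffs (6, 7).
Now find the simultaneous Nash equilibrium.
Labs Inc.'s best replies: R0→Low; R1→High; R2→Low; R3→High.
Novax's best replies: Low→R2; Med→R3; High→R0.
The unique mutual best reply is (Low, R2), giving (5, 7).
Sequential outcome (Med, R3) differs from the Nash profile (Low, R2).

no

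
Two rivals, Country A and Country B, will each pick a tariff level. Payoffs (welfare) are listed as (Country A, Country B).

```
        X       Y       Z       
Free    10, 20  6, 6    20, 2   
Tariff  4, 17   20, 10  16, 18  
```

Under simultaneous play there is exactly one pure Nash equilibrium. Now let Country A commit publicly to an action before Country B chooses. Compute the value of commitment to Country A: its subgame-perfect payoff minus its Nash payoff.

Country B best-responds to each possible Country A move:
- Free: Country B compares 20, 6, 2 and picks X; Country A would get 10.
- Tariff: Country B compares 17, 10, 18 and picks Z; Country A would get 16.
Maximizing over 10, 16, Country A chooses Tariff. Subgame-perfect outcome: (Tariff, Z) with payoffs (16, 18).
Now find the simultaneous Nash equilibrium.
Country A's best replies: X→Free; Y→Tariff; Z→Free.
Country B's best replies: Free→X; Tariff→Z.
Only (Free, X) has each player best-responding; Nash payoffs (10, 20).
Country A's commitment gain: 16 − 10 = 6.

6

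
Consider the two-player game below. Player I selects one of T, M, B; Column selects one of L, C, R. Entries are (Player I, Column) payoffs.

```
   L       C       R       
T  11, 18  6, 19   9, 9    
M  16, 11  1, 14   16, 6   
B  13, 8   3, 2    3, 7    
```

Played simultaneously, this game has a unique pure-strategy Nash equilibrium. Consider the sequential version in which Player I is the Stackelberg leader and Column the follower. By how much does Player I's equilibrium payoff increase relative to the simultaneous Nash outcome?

7

Solve by backward induction (Player I leads).
- T: BR = C, leader payoff 6.
- M: BR = C, leader payoff 1.
- B: BR = L, leader payoff 13.
Player I's induced payoffs are 6, 1, 13, so Player I commits to B. Subgame-perfect outcome: (B, L) with payoffs (13, 8).
Now find the simultaneous Nash equilibrium.
Player I's best replies: L→M; C→T; R→M.
Column's best replies: T→C; M→C; B→L.
The unique mutual best reply is (T, C), giving (6, 19).
Player I's commitment gain: 13 − 6 = 7.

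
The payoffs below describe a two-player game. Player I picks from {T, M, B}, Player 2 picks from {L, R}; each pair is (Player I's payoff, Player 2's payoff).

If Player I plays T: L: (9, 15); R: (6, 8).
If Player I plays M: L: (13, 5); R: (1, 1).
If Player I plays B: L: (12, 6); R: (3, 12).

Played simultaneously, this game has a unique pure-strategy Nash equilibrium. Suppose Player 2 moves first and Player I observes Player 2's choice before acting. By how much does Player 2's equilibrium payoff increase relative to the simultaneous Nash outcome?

3

Work backward from Player I's decision.
- L → Player I plays M (best of 9, 13, 12); Player 2 gets 5.
- R → Player I plays T (best of 6, 1, 3); Player 2 gets 8.
Among 5, 8, the best is 8 at R. Subgame-perfect outcome: (T, R) with payoffs (6, 8).
Now find the simultaneous Nash equilibrium.
Player I's best replies: L→M; R→T.
Player 2's best replies: T→L; M→L; B→R.
The unique mutual best reply is (M, L), giving (13, 5).
Player 2's commitment gain: 8 − 5 = 3.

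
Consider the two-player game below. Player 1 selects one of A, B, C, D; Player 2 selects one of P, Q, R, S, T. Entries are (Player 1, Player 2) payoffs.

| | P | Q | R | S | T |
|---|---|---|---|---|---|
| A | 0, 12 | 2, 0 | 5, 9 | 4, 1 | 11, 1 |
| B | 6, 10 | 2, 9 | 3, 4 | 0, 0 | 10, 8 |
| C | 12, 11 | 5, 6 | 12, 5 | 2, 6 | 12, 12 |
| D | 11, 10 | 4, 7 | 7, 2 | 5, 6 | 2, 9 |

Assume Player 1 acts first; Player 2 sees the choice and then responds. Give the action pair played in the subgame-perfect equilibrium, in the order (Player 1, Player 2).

Work backward from Player 2's decision.
- A: Player 2 compares 12, 0, 9, 1, 1 and picks P; Player 1 would get 0.
- B: Player 2 compares 10, 9, 4, 0, 8 and picks P; Player 1 would get 6.
- C: Player 2 compares 11, 6, 5, 6, 12 and picks T; Player 1 would get 12.
- D: Player 2 compares 10, 7, 2, 6, 9 and picks P; Player 1 would get 11.
Maximizing over 0, 6, 12, 11, Player 1 chooses C. Subgame-perfect outcome: (C, T) with payoffs (12, 12).

(C, T)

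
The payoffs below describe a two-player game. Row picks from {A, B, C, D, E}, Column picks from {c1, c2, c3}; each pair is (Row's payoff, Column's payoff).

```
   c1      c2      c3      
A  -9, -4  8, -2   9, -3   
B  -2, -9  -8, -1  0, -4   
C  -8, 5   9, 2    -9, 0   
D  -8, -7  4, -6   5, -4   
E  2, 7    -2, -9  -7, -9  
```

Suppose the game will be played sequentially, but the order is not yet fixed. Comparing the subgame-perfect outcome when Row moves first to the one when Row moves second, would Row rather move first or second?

first

If Row leads: Column's best replies are A→c2, B→c2, C→c1, D→c3, E→c1; Row's induced payoffs 8, -8, -8, 5, 2; outcome (A, c2), payoffs (8, -2).
If Column leads: Row's best replies are c1→E, c2→C, c3→A; Column's induced payoffs 7, 2, -3; outcome (E, c1), payoffs (2, 7).
Row gets 8 moving first and 2 moving second, so Row prefers to move first.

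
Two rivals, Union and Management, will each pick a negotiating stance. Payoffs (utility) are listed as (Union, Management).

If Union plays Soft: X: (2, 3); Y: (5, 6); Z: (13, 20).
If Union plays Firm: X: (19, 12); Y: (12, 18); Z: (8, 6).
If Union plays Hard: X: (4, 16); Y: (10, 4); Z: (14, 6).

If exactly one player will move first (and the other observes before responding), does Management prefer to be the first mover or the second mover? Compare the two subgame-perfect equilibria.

If Union leads: Management's best replies are Soft→Z, Firm→Y, Hard→X; Union's induced payoffs 13, 12, 4; outcome (Soft, Z), payoffs (13, 20).
If Management leads: Union's best replies are X→Firm, Y→Firm, Z→Hard; Management's induced payoffs 12, 18, 6; outcome (Firm, Y), payoffs (12, 18).
Management gets 18 moving first and 20 moving second, so Management prefers to move second.

second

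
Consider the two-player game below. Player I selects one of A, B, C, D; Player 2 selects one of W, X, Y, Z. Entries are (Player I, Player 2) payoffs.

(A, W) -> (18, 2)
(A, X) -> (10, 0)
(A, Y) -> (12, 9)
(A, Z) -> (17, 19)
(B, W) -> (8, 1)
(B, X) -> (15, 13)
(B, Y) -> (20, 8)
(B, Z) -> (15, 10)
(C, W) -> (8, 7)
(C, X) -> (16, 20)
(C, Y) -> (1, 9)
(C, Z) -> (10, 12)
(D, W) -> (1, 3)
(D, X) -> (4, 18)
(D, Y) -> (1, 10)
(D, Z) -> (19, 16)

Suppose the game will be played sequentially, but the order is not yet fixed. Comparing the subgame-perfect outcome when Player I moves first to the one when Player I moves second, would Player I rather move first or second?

first

If Player I leads: Player 2's best replies are A→Z, B→X, C→X, D→X; Player I's induced payoffs 17, 15, 16, 4; outcome (A, Z), payoffs (17, 19).
If Player 2 leads: Player I's best replies are W→A, X→C, Y→B, Z→D; Player 2's induced payoffs 2, 20, 8, 16; outcome (C, X), payoffs (16, 20).
Player I gets 17 moving first and 16 moving second, so Player I prefers to move first.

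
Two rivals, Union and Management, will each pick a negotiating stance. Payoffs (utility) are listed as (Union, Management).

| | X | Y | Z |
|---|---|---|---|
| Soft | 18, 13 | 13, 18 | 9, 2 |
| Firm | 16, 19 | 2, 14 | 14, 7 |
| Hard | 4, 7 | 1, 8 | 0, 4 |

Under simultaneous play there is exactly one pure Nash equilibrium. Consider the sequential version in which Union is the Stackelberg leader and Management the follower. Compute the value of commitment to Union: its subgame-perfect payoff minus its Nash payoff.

Solve by backward induction (Union leads).
- Soft: BR = Y, leader payoff 13.
- Firm: BR = X, leader payoff 16.
- Hard: BR = Y, leader payoff 1.
Maximizing over 13, 16, 1, Union chooses Firm. Subgame-perfect outcome: (Firm, X) with payoffs (16, 19).
Under simultaneous play:
Union's best replies: X→Soft; Y→Soft; Z→Firm.
Management's best replies: Soft→Y; Firm→X; Hard→Y.
Only (Soft, Y) has each player best-responding; Nash payoffs (13, 18).
Union's commitment gain: 16 − 13 = 3.

3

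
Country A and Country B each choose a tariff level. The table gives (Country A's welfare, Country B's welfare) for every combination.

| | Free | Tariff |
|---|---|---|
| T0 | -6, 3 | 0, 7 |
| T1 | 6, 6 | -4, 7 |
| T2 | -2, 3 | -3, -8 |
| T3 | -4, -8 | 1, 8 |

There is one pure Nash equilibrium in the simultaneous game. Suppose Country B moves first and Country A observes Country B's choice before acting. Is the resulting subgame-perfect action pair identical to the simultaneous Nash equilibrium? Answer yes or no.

Solve by backward induction (Country B leads).
- Free: BR = T1, leader payoff 6.
- Tariff: BR = T3, leader payoff 8.
Country B's induced payoffs are 6, 8, so Country B commits to Tariff. Subgame-perfect outcome: (T3, Tariff) with payoffs (1, 8).
Now find the simultaneous Nash equilibrium.
Country A's best replies: Free→T1; Tariff→T3.
Country B's best replies: T0→Tariff; T1→Tariff; T2→Free; T3→Tariff.
Only (T3, Tariff) has each player best-responding; Nash payoffs (1, 8).
Sequential outcome (T3, Tariff) coincides with the Nash profile (T3, Tariff).

yes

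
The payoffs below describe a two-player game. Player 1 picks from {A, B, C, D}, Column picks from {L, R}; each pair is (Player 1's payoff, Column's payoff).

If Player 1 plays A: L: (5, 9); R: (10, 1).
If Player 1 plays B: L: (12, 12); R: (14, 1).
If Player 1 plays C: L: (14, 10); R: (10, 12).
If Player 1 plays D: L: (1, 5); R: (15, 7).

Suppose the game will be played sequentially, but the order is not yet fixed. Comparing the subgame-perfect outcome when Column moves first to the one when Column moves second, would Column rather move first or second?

If Player 1 leads: Column's best replies are A→L, B→L, C→R, D→R; Player 1's induced payoffs 5, 12, 10, 15; outcome (D, R), payoffs (15, 7).
If Column leads: Player 1's best replies are L→C, R→D; Column's induced payoffs 10, 7; outcome (C, L), payoffs (14, 10).
Column gets 10 moving first and 7 moving second, so Column prefers to move first.

first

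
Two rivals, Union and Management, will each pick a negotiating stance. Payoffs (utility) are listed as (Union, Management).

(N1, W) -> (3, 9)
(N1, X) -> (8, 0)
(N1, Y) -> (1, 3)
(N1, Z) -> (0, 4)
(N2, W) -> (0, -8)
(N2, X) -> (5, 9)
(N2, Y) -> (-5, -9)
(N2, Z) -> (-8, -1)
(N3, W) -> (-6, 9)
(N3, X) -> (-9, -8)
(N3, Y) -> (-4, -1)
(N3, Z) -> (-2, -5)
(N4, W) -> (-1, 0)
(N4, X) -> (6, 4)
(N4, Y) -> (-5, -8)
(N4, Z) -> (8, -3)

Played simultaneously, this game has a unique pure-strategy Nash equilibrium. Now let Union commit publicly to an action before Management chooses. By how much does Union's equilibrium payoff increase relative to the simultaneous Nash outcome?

3

Solve by backward induction (Union leads).
- N1: BR = W, leader payoff 3.
- N2: BR = X, leader payoff 5.
- N3: BR = W, leader payoff -6.
- N4: BR = X, leader payoff 6.
Union's induced payoffs are 3, 5, -6, 6, so Union commits to N4. Subgame-perfect outcome: (N4, X) with payoffs (6, 4).
Now find the simultaneous Nash equilibrium.
Union's best replies: W→N1; X→N1; Y→N1; Z→N4.
Management's best replies: N1→W; N2→X; N3→W; N4→X.
Only (N1, W) has each player best-responding; Nash payoffs (3, 9).
Union's commitment gain: 6 − 3 = 3.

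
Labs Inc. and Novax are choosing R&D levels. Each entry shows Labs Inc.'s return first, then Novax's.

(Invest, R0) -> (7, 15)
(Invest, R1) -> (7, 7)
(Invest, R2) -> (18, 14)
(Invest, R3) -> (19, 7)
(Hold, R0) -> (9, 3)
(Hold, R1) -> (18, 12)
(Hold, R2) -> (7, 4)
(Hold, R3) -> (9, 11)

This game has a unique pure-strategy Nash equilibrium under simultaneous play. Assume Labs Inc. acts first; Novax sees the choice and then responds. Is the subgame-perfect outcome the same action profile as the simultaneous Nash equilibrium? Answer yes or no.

yes

Work backward from Novax's decision.
- Invest: BR = R0, leader payoff 7.
- Hold: BR = R1, leader payoff 18.
Among 7, 18, the best is 18 at Hold. Subgame-perfect outcome: (Hold, R1) with payoffs (18, 12).
For the simultaneous game, intersect best replies.
Labs Inc.'s best replies: R0→Hold; R1→Hold; R2→Invest; R3→Invest.
Novax's best replies: Invest→R0; Hold→R1.
Only (Hold, R1) has each player best-responding; Nash payoffs (18, 12).
Sequential outcome (Hold, R1) coincides with the Nash profile (Hold, R1).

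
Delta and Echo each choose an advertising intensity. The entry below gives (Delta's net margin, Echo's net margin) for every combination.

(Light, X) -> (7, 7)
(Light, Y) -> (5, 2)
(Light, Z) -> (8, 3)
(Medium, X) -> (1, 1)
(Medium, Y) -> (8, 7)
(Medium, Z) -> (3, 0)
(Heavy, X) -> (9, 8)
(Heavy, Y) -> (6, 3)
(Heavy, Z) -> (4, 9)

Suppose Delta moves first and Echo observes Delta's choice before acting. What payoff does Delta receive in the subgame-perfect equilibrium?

8

Backward induction with Delta moving first.
- Light → Echo plays X (best of 7, 2, 3); Delta gets 7.
- Medium → Echo plays Y (best of 1, 7, 0); Delta gets 8.
- Heavy → Echo plays Z (best of 8, 3, 9); Delta gets 4.
Among 7, 8, 4, the best is 8 at Medium. Subgame-perfect outcome: (Medium, Y) with payoffs (8, 7).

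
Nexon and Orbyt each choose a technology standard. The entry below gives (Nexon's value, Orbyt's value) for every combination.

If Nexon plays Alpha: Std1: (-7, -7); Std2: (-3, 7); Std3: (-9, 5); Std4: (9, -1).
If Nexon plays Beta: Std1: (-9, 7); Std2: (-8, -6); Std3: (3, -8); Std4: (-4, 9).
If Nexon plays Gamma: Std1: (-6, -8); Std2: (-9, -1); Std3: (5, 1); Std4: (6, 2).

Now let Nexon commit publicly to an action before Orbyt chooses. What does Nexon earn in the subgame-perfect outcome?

6

Orbyt best-responds to each possible Nexon move:
- Alpha: BR = Std2, leader payoff -3.
- Beta: BR = Std4, leader payoff -4.
- Gamma: BR = Std4, leader payoff 6.
Among -3, -4, 6, the best is 6 at Gamma. Subgame-perfect outcome: (Gamma, Std4) with payoffs (6, 2).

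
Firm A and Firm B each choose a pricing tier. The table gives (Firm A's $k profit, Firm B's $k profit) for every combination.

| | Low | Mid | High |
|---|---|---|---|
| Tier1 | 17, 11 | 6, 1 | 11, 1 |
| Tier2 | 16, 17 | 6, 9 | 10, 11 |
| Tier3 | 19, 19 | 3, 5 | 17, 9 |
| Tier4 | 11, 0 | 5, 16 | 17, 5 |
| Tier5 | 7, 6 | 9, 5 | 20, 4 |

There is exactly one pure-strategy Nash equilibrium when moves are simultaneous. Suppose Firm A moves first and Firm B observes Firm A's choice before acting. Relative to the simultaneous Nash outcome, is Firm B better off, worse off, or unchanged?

Backward induction with Firm A moving first.
- Tier1: Firm B compares 11, 1, 1 and picks Low; Firm A would get 17.
- Tier2: Firm B compares 17, 9, 11 and picks Low; Firm A would get 16.
- Tier3: Firm B compares 19, 5, 9 and picks Low; Firm A would get 19.
- Tier4: Firm B compares 0, 16, 5 and picks Mid; Firm A would get 5.
- Tier5: Firm B compares 6, 5, 4 and picks Low; Firm A would get 7.
Firm A's induced payoffs are 17, 16, 19, 5, 7, so Firm A commits to Tier3. Subgame-perfect outcome: (Tier3, Low) with payoffs (19, 19).
Under simultaneous play:
Firm A's best replies: Low→Tier3; Mid→Tier5; High→Tier5.
Firm B's best replies: Tier1→Low; Tier2→Low; Tier3→Low; Tier4→Mid; Tier5→Low.
The unique mutual best reply is (Tier3, Low), giving (19, 19).
Firm B earns 19 sequentially versus 19 at the Nash outcome: unchanged.

unchanged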